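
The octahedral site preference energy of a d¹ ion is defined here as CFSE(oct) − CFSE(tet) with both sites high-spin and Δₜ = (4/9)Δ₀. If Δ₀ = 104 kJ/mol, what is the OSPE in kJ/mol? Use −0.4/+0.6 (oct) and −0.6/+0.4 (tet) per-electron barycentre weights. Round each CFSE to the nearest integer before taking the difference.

Octahedral (high-spin): t2g^1 e_g^0, CFSE = 1(−0.4) + 0(+0.6) = -0.4Δ₀ = -0.4 × 104 = -42 kJ/mol.
Tetrahedral e^1 t2^0 gives -0.6Δₜ = -0.6 × (4/9) × 104 = -28 kJ/mol.
OSPE = -42 − (-28) = -14 kJ/mol.

-14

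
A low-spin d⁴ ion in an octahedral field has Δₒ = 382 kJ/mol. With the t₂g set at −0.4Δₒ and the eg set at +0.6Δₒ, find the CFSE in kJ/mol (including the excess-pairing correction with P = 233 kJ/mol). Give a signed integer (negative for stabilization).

-378

The d⁴ electrons fill as t₂g⁴ eg⁰.
CFSE(orbital) = 4×(-0.4Δₒ) + 0×(0.6Δₒ) = -1.6Δₒ; with Δₒ = 382 kJ/mol that is -611 kJ/mol.
Pairing penalty: 1 pair vs 0 in the high-spin reference → 1 extra × P = 233 kJ/mol.
Net CFSE = -611 + 233 = -378 kJ/mol.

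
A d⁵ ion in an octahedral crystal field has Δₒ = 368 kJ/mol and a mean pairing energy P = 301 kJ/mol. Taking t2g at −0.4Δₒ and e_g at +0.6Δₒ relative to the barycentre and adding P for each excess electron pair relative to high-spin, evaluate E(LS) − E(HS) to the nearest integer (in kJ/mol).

In the high-spin limit (t2g^3 e_g^2) the orbital term is 0.0Δₒ = 0 kJ/mol, with no excess pairing.
Low-spin t2g^5 e_g^0 gives -2.0Δₒ = -736 kJ/mol, but forming 2 extra pairs costs 2P = 602 kJ/mol, so E(LS) = -736 + 602 = -134 kJ/mol.
Thus E(LS) − E(HS) = -134 kJ/mol.

-134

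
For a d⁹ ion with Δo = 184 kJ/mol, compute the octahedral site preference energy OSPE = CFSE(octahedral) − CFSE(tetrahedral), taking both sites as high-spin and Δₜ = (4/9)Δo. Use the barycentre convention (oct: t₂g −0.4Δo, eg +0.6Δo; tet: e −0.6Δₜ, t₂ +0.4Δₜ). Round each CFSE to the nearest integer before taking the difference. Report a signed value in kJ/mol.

-77

Octahedral (high-spin): t₂g⁶ eg³, CFSE = 6(−0.4) + 3(+0.6) = -0.6Δo = -0.6 × 184 = -110 kJ/mol.
In a tetrahedral site the filling is e⁴ t₂⁵: CFSE(tet) = -0.4Δₜ = -0.4 × (4/9)(184) = -33 kJ/mol.
OSPE = -110 − (-33) = -77 kJ/mol.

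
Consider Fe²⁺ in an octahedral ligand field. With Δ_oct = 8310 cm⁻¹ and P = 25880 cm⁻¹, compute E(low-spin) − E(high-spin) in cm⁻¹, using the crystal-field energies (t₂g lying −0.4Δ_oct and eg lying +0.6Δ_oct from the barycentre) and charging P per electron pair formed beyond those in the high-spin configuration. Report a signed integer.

Fe²⁺: group 8, so d-count = 8 − 2 = 6.
High-spin d⁶ fills as t₂g⁴ eg² with CFSE 4(−0.4) + 2(+0.6) = -0.4Δ_oct = -3324 cm⁻¹.
Low-spin: t₂g⁶ eg⁰, orbital CFSE = -2.4Δ_oct = -19944 cm⁻¹; plus 2 excess pairs × P = +51760 cm⁻¹; total 31816 cm⁻¹.
Thus E(LS) − E(HS) = 35140 cm⁻¹.

35140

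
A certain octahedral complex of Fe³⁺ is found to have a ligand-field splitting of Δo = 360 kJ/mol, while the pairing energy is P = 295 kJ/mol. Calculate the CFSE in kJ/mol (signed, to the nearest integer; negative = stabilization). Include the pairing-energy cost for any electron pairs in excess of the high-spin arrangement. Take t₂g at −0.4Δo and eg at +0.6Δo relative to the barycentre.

Fe sits in group 8; removing 3 electrons leaves Fe³⁺ with 8 − 3 = 5 d electrons.
Since Δo = 360 kJ/mol > P = 295 kJ/mol, the complex adopts the low-spin configuration.
Configuration: t₂g⁵ eg⁰.
Orbital CFSE = -2.0Δo = -2.0 × 360 = -720 kJ/mol.
Excess pairs vs high-spin: 2 − 0 = 2; pairing cost = +590 kJ/mol.
Net CFSE = -720 + 590 = -130 kJ/mol.

-130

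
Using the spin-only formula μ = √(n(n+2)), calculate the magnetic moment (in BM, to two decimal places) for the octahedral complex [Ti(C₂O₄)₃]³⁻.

1.73 BM

Each C₂O₄²⁻ contributes -2; 3 × (-2) = -6. With overall charge -3, Ti is in the +3 oxidation state.
Ti is in group 4, so Ti³⁺ is d¹ (4 − 3 = 1).
Configuration: t₂g¹ eg⁰ → 1 unpaired electron.
μ(spin-only) = √[1(1+2)] = √3 ≈ 1.73 BM.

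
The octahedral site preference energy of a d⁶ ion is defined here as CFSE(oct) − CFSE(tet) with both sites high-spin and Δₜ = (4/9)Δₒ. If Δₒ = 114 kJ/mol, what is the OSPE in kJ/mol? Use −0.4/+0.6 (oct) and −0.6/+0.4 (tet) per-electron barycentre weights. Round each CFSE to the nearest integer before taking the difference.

-16

Octahedral high-spin t2g^4 e_g^2: CFSE = -0.4 × 114 = -46 kJ/mol.
Tetrahedral e^3 t2^3 gives -0.6Δₜ = -0.6 × (4/9) × 114 = -30 kJ/mol.
OSPE = -46 − (-30) = -16 kJ/mol.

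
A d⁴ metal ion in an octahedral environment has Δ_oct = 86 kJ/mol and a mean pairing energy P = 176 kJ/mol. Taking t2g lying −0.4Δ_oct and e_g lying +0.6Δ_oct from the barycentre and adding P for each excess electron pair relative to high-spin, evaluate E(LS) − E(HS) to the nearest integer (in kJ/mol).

90

High-spin d⁴ fills as t2g^3 e_g^1 with CFSE 3(−0.4) + 1(+0.6) = -0.6Δ_oct = -52 kJ/mol.
Low-spin t2g^4 e_g^0 gives -1.6Δ_oct = -138 kJ/mol, but forming 1 extra pair costs 1P = 176 kJ/mol, so E(LS) = -138 + 176 = 38 kJ/mol.
E(LS) − E(HS) = 38 − (-52) = 90 kJ/mol.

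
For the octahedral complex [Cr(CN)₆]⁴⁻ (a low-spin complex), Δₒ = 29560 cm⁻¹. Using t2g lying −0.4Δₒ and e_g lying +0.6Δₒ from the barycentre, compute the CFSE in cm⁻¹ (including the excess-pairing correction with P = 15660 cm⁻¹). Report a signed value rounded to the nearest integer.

Each CN⁻ contributes -1; 6 × (-1) = -6. With overall charge -4, Cr is in the +2 oxidation state.
Cr²⁺: group 6, so d-count = 6 − 2 = 4.
Configuration: t2g^4 e_g^0.
Orbital CFSE = 4(-0.4) + 0(0.6) = -1.6Δₒ = -1.6 × 29560 = -47296 cm⁻¹.
High-spin d⁴ would be t2g^3 e_g^1 with 0 pairs; low-spin has 1, so 1 excess pair costs +1P = +15660 cm⁻¹.
Combining: -47296 + 15660 = -31636 cm⁻¹.

-31636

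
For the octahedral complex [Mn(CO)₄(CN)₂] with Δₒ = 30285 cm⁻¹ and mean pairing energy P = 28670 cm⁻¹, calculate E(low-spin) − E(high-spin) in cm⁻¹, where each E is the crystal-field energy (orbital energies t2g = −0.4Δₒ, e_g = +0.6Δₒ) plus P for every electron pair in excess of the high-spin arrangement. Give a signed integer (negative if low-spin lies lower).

Ligand charges: 4×(+0) from CO and 2×(-1) from CN⁻ sum to -2; with overall charge +0, Mn is +2.
Group 7 minus oxidation state +2 gives a d⁵ configuration for Mn²⁺.
High-spin: t2g^3 e_g^2, CFSE = 0.0Δₒ = 0 cm⁻¹.
Low-spin: t2g^5 e_g^0, orbital CFSE = -2.0Δₒ = -60570 cm⁻¹; plus 2 excess pairs × P = +57340 cm⁻¹; total -3230 cm⁻¹.
The difference is -3230 − (0) = -3230 cm⁻¹, so low-spin lies lower.

-3230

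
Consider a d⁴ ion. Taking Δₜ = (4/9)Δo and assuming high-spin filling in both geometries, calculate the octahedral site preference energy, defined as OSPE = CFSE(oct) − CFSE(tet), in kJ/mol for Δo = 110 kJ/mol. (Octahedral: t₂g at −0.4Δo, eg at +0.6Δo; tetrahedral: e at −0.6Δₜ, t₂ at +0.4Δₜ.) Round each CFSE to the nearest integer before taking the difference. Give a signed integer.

-46

Octahedral high-spin t₂g³ eg¹: CFSE = -0.6 × 110 = -66 kJ/mol.
Tetrahedral: e² t₂², CFSE = 2(−0.6) + 2(+0.4) = -0.4Δₜ = -0.4 × (4/9) × 110 = -20 kJ/mol.
OSPE = CFSE(oct) − CFSE(tet) = -66 − (-20) = -46 kJ/mol.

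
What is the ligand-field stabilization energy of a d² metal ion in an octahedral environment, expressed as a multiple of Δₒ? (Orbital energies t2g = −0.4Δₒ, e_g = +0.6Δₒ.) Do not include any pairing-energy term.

Configuration: t2g^2 e_g^0.
CFSE = 2(-0.4Δₒ) + 0(0.6Δₒ) = -0.8Δₒ + 0.0Δₒ = -0.8Δₒ.

-0.8 Δₒ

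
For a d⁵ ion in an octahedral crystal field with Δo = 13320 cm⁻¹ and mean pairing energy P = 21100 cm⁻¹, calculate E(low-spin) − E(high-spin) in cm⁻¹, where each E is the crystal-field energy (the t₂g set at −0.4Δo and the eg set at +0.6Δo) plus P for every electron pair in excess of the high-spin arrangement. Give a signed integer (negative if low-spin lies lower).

15560

In the high-spin limit (t₂g³ eg²) the orbital term is 0.0Δo = 0 cm⁻¹, with no excess pairing.
Low-spin t₂g⁵ eg⁰ gives -2.0Δo = -26640 cm⁻¹, but forming 2 extra pairs costs 2P = 42200 cm⁻¹, so E(LS) = -26640 + 42200 = 15560 cm⁻¹.
The difference is 15560 − (0) = 15560 cm⁻¹, so high-spin lies lower.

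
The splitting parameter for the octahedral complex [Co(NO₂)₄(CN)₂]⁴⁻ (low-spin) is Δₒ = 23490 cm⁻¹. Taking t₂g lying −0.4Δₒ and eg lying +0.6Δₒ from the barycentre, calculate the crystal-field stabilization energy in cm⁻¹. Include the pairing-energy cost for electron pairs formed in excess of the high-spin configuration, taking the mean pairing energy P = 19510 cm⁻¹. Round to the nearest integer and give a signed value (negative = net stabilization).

-22772

Ligand charges: 4×(-1) from NO₂⁻ and 2×(-1) from CN⁻ sum to -6; with overall charge -4, Co is +2.
Co²⁺: group 9, so d-count = 9 − 2 = 7.
Electron filling gives t₂g⁶ eg¹.
Orbital CFSE = 6(-0.4) + 1(0.6) = -1.8Δₒ = -1.8 × 23490 = -42282 cm⁻¹.
Pairing penalty: 3 pairs vs 2 in the high-spin reference → 1 extra × P = 19510 cm⁻¹.
Overall CFSE = -42282 + 19510 = -22772 cm⁻¹.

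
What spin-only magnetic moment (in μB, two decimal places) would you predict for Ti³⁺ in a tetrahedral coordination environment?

1.73 μB

Group 4 minus oxidation state +3 gives a d¹ configuration for Ti³⁺.
Tetrahedral splitting is small, so the complex is high-spin.
Configuration: e^1 t2^0 → 1 unpaired electron.
μ(spin-only) = √[1(1+2)] = √3 ≈ 1.73 μB.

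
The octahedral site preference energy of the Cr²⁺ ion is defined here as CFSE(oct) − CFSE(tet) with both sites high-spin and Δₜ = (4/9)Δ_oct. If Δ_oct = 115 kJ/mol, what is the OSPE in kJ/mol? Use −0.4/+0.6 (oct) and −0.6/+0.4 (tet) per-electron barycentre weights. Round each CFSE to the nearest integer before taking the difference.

Cr is in group 6, so Cr²⁺ is d⁴ (6 − 2 = 4).
Octahedral (high-spin): t2g^3 e_g^1, CFSE = 3(−0.4) + 1(+0.6) = -0.6Δ_oct = -0.6 × 115 = -69 kJ/mol.
In a tetrahedral site the filling is e^2 t2^2: CFSE(tet) = -0.4Δₜ = -0.4 × (4/9)(115) = -20 kJ/mol.
OSPE = CFSE(oct) − CFSE(tet) = -69 − (-20) = -49 kJ/mol.

-49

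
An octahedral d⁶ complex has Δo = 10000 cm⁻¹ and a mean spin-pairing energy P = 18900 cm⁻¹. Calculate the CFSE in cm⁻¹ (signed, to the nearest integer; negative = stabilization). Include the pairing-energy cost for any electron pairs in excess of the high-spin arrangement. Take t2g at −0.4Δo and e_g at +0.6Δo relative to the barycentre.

-4000

With Δo < P the complex is high-spin.
Filling d⁶ accordingly: t2g^4 e_g^2.
Orbital CFSE = -0.4Δo = -0.4 × 10000 = -4000 cm⁻¹.
High-spin has no excess pairs, so no pairing correction applies.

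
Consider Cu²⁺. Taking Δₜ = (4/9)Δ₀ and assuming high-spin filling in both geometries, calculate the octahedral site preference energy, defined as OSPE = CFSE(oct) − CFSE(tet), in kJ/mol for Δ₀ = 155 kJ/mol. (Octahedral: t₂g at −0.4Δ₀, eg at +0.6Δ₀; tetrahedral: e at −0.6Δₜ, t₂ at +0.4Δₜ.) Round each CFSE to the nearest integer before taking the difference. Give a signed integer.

-65

Cu is in group 11, so Cu²⁺ is d⁹ (11 − 2 = 9).
Octahedral (high-spin): t₂g⁶ eg³, CFSE = 6(−0.4) + 3(+0.6) = -0.6Δ₀ = -0.6 × 155 = -93 kJ/mol.
Tetrahedral: e⁴ t₂⁵, CFSE = 4(−0.6) + 5(+0.4) = -0.4Δₜ = -0.4 × (4/9) × 155 = -28 kJ/mol.
OSPE = -93 − (-28) = -65 kJ/mol.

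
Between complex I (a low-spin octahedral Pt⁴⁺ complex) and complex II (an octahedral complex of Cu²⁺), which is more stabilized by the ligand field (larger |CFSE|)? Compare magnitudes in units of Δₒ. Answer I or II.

I

I: Pt sits in group 10; removing 4 electrons leaves Pt⁴⁺ with 10 − 4 = 6 d electrons; t₂g⁶ eg⁰, CFSE = -2.4Δₒ.
II: Cu²⁺: group 11, so d-count = 11 − 2 = 9; For octahedral d⁹ the high- and low-spin configurations coincide; t₂g⁶ eg³, CFSE = -0.6Δₒ.
So I has the larger |CFSE|.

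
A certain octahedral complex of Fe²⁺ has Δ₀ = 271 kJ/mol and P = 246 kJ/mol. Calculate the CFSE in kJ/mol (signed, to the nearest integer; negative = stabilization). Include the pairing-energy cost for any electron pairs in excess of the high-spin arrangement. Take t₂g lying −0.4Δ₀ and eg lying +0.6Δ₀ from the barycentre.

-158

Group 8 minus oxidation state +2 gives a d⁶ configuration for Fe²⁺.
Here Δ₀ > P (271 > 246), so the low-spin state is favoured.
Filling d⁶ accordingly: t₂g⁶ eg⁰.
Orbital CFSE = -2.4Δ₀ = -2.4 × 271 = -650 kJ/mol.
Excess pairs vs high-spin: 3 − 1 = 2; pairing cost = +492 kJ/mol.
Net CFSE = -650 + 492 = -158 kJ/mol.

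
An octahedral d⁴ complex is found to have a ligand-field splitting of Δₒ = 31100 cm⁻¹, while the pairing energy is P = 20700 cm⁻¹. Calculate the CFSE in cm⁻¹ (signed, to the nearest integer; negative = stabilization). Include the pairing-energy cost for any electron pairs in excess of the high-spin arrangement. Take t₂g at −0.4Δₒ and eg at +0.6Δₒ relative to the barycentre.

Δₒ > P, so pairing is preferred: the ground state is low-spin.
Filling d⁴ accordingly: t₂g⁴ eg⁰.
Orbital CFSE = -1.6Δₒ = -1.6 × 31100 = -49760 cm⁻¹.
Excess pairs vs high-spin: 1 − 0 = 1; pairing cost = +20700 cm⁻¹.
Net CFSE = -49760 + 20700 = -29060 cm⁻¹.

-29060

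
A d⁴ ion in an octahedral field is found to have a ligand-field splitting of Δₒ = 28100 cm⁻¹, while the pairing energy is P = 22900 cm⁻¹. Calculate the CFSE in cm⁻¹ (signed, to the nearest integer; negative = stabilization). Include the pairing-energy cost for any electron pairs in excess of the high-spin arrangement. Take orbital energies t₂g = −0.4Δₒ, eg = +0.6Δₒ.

Since Δₒ = 28100 cm⁻¹ > P = 22900 cm⁻¹, the complex adopts the low-spin configuration.
That gives t₂g⁴ eg⁰.
Orbital CFSE = -1.6Δₒ = -1.6 × 28100 = -44960 cm⁻¹.
Excess pairs vs high-spin: 1 − 0 = 1; pairing cost = +22900 cm⁻¹.
Net CFSE = -44960 + 22900 = -22060 cm⁻¹.

-22060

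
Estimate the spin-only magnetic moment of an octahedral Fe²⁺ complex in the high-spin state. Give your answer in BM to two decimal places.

4.90 BM

Fe²⁺: group 8, so d-count = 8 − 2 = 6.
Configuration: t₂g⁴ eg² → 4 unpaired electrons.
μ(spin-only) = √[4(4+2)] = √24 ≈ 4.90 BM.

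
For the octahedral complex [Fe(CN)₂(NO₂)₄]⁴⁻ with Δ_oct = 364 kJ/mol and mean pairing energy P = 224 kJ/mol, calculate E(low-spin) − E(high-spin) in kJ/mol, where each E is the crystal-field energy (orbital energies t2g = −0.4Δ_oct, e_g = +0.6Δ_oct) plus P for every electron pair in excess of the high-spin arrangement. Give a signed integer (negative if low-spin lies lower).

-280

Ligand charges: 2×(-1) from CN⁻ and 4×(-1) from NO₂⁻ sum to -6; with overall charge -4, Fe is +2.
Fe sits in group 8; removing 2 electrons leaves Fe²⁺ with 8 − 2 = 6 d electrons.
In the high-spin limit (t2g^4 e_g^2) the orbital term is -0.4Δ_oct = -146 kJ/mol, with no excess pairing.
For low-spin the configuration is t2g^6 e_g^0: orbital energy -2.4 × 364 = -874 kJ/mol, and 2 additional pairs relative to high-spin add 448 kJ/mol, giving -426 kJ/mol.
Thus E(LS) − E(HS) = -280 kJ/mol.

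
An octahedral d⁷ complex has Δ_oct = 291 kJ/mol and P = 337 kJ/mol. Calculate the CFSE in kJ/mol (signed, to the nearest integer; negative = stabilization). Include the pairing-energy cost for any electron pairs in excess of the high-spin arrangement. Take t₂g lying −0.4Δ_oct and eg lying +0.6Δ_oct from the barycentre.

Δ_oct < P, so pairing is avoided: the ground state is high-spin.
Filling d⁷ accordingly: t₂g⁵ eg².
Orbital CFSE = -0.8Δ_oct = -0.8 × 291 = -233 kJ/mol.
High-spin has no excess pairs, so no pairing correction applies.

-233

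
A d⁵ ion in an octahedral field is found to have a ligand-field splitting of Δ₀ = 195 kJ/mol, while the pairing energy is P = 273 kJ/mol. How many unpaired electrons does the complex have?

With Δ₀ < P the complex is high-spin.
Filling d⁵ accordingly: t2g^3 e_g^2.
Unpaired electrons: 5.

5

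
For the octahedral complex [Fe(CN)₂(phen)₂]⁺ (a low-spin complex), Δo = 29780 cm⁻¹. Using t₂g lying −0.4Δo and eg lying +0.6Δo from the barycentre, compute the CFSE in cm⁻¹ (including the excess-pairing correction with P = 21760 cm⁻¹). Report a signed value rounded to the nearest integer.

-16040

Ligand charges: 2×(-1) from CN⁻ and 2×(+0) from phen sum to -2; with overall charge +1, Fe is +3.
Fe is in group 8, so Fe³⁺ is d⁵ (8 − 3 = 5).
Electron filling gives t₂g⁵ eg⁰.
The orbital stabilization is -2.0Δo = -2.0 × 29780 = -59560 cm⁻¹.
Pairing penalty: 2 pairs vs 0 in the high-spin reference → 2 extra × P = 43520 cm⁻¹.
Combining: -59560 + 43520 = -16040 cm⁻¹.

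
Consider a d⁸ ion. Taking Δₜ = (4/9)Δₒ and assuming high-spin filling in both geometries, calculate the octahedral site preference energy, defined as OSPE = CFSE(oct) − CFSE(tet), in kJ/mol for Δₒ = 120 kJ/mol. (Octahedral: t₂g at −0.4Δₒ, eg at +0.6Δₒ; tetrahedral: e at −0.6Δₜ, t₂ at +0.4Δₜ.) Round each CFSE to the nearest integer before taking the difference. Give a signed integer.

Octahedral high-spin t₂g⁶ eg²: CFSE = -1.2 × 120 = -144 kJ/mol.
Tetrahedral: e⁴ t₂⁴, CFSE = 4(−0.6) + 4(+0.4) = -0.8Δₜ = -0.8 × (4/9) × 120 = -43 kJ/mol.
OSPE = CFSE(oct) − CFSE(tet) = -144 − (-43) = -101 kJ/mol.

-101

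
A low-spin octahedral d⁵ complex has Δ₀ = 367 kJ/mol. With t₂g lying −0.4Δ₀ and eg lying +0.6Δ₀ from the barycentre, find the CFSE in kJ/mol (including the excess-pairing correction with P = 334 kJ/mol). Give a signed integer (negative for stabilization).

-66

The d⁵ electrons fill as t₂g⁵ eg⁰.
Orbital CFSE = 5(-0.4) + 0(0.6) = -2.0Δ₀ = -2.0 × 367 = -734 kJ/mol.
High-spin d⁵ would be t₂g³ eg² with 0 pairs; low-spin has 2, so 2 excess pairs cost +2P = +668 kJ/mol.
Combining: -734 + 668 = -66 kJ/mol.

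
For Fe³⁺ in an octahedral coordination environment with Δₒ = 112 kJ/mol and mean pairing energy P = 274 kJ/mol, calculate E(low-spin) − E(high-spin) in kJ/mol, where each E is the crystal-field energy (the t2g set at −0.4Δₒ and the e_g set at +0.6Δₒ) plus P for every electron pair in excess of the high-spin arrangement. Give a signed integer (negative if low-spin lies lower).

324

Group 8 minus oxidation state +3 gives a d⁵ configuration for Fe³⁺.
High-spin d⁵ fills as t2g^3 e_g^2 with CFSE 3(−0.4) + 2(+0.6) = 0.0Δₒ = 0 kJ/mol.
Low-spin t2g^5 e_g^0 gives -2.0Δₒ = -224 kJ/mol, but forming 2 extra pairs costs 2P = 548 kJ/mol, so E(LS) = -224 + 548 = 324 kJ/mol.
E(LS) − E(HS) = 324 − (0) = 324 kJ/mol.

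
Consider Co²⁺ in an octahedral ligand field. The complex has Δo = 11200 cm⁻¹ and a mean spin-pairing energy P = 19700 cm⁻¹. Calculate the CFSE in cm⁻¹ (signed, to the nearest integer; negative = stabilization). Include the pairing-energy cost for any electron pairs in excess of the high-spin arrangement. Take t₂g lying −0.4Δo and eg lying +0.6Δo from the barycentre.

-8960

Co sits in group 9; removing 2 electrons leaves Co²⁺ with 9 − 2 = 7 d electrons.
Here Δo < P (11200 < 19700), so the high-spin state is favoured.
Filling d⁷ accordingly: t₂g⁵ eg².
Orbital CFSE = -0.8Δo = -0.8 × 11200 = -8960 cm⁻¹.
High-spin has no excess pairs, so no pairing correction applies.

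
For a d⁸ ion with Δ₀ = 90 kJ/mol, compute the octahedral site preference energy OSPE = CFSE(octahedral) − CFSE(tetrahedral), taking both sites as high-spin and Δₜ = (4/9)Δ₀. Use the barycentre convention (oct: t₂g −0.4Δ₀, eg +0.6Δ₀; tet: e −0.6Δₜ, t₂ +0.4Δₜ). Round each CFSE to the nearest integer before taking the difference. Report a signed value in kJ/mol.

Octahedral (high-spin): t2g^6 e_g^2, CFSE = 6(−0.4) + 2(+0.6) = -1.2Δ₀ = -1.2 × 90 = -108 kJ/mol.
Tetrahedral e^4 t2^4 gives -0.8Δₜ = -0.8 × (4/9) × 90 = -32 kJ/mol.
Subtracting, OSPE = -108 − (-32) = -76 kJ/mol.

-76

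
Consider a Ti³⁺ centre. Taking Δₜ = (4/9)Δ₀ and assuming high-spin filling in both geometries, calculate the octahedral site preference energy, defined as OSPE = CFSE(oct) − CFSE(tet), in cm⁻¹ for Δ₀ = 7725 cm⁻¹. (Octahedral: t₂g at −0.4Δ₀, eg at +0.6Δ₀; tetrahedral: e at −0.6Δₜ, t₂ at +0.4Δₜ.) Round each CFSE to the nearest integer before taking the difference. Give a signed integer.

-1030

Ti sits in group 4; removing 3 electrons leaves Ti³⁺ with 4 − 3 = 1 d electrons.
Octahedral high-spin t₂g¹ eg⁰: CFSE = -0.4 × 7725 = -3090 cm⁻¹.
Tetrahedral e¹ t₂⁰ gives -0.6Δₜ = -0.6 × (4/9) × 7725 = -2060 cm⁻¹.
OSPE = -3090 − (-2060) = -1030 cm⁻¹.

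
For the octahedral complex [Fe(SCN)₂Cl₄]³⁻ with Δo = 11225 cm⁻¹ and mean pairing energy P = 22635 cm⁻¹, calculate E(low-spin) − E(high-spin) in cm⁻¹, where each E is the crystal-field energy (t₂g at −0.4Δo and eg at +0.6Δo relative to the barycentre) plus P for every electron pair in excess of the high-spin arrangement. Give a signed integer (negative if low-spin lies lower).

Ligand charges: 2×(-1) from SCN⁻ and 4×(-1) from Cl⁻ sum to -6; with overall charge -3, Fe is +3.
Fe³⁺: group 8, so d-count = 8 − 3 = 5.
High-spin: t₂g³ eg², CFSE = 0.0Δo = 0 cm⁻¹.
Low-spin: t₂g⁵ eg⁰, orbital CFSE = -2.0Δo = -22450 cm⁻¹; plus 2 excess pairs × P = +45270 cm⁻¹; total 22820 cm⁻¹.
Thus E(LS) − E(HS) = 22820 cm⁻¹.

22820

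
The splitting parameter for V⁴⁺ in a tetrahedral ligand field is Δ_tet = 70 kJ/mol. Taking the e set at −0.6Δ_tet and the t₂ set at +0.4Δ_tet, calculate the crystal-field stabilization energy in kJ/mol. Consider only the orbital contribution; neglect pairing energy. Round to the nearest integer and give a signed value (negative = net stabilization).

-42

Group 5 minus oxidation state +4 gives a d¹ configuration for V⁴⁺.
Tetrahedral fields are weak (Δₜ ≈ 4/9 Δₒ), so electrons fill high-spin.
The d¹ electrons fill as e¹ t₂⁰.
CFSE(orbital) = 1×(-0.6Δ_tet) + 0×(0.4Δ_tet) = -0.6Δ_tet; with Δ_tet = 70 kJ/mol that is -42 kJ/mol.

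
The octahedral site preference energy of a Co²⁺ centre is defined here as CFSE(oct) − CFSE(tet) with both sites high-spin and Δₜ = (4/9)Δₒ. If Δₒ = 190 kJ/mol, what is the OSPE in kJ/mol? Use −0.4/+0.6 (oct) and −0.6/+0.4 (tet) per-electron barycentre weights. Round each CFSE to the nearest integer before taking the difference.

-51

Group 9 minus oxidation state +2 gives a d⁷ configuration for Co²⁺.
Octahedral (high-spin): t₂g⁵ eg², CFSE = 5(−0.4) + 2(+0.6) = -0.8Δₒ = -0.8 × 190 = -152 kJ/mol.
Tetrahedral e⁴ t₂³ gives -1.2Δₜ = -1.2 × (4/9) × 190 = -101 kJ/mol.
Subtracting, OSPE = -152 − (-101) = -51 kJ/mol.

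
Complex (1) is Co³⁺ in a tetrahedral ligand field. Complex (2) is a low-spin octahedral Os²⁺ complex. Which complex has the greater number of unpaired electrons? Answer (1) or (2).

(1): Group 9 minus oxidation state +3 gives a d⁶ configuration for Co³⁺; With tetrahedral geometry the complex is necessarily high-spin; e³ t₂³ → 4 unpaired.
(2): Group 8 minus oxidation state +2 gives a d⁶ configuration for Os²⁺; t₂g⁶ eg⁰ → 0 unpaired.
So (1) has more unpaired electrons.

(1)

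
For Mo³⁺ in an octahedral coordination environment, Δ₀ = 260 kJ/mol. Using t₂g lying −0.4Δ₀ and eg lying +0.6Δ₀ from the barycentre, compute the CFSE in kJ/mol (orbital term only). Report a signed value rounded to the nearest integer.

Mo sits in group 6; removing 3 electrons leaves Mo³⁺ with 6 − 3 = 3 d electrons.
For octahedral d³ the high- and low-spin configurations coincide.
Configuration: t₂g³ eg⁰.
CFSE(orbital) = 3×(-0.4Δ₀) + 0×(0.6Δ₀) = -1.2Δ₀; with Δ₀ = 260 kJ/mol that is -312 kJ/mol.

-312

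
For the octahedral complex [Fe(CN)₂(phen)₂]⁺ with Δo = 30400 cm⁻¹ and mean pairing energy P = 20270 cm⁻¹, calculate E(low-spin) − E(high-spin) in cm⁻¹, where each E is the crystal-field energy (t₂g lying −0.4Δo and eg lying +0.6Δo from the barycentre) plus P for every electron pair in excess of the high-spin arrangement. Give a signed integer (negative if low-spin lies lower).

-20260

Ligand charges: 2×(-1) from CN⁻ and 2×(+0) from phen sum to -2; with overall charge +1, Fe is +3.
Fe sits in group 8; removing 3 electrons leaves Fe³⁺ with 8 − 3 = 5 d electrons.
High-spin d⁵ fills as t₂g³ eg² with CFSE 3(−0.4) + 2(+0.6) = 0.0Δo = 0 cm⁻¹.
Low-spin t₂g⁵ eg⁰ gives -2.0Δo = -60800 cm⁻¹, but forming 2 extra pairs costs 2P = 40540 cm⁻¹, so E(LS) = -60800 + 40540 = -20260 cm⁻¹.
The difference is -20260 − (0) = -20260 cm⁻¹, so low-spin lies lower.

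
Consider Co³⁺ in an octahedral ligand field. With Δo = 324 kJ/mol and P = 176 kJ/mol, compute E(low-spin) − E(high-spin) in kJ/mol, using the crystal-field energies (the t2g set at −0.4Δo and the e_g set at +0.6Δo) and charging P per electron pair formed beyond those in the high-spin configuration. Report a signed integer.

-296

Co³⁺: group 9, so d-count = 9 − 3 = 6.
High-spin: t2g^4 e_g^2, CFSE = -0.4Δo = -130 kJ/mol.
Low-spin: t2g^6 e_g^0, orbital CFSE = -2.4Δo = -778 kJ/mol; plus 2 excess pairs × P = +352 kJ/mol; total -426 kJ/mol.
The difference is -426 − (-130) = -296 kJ/mol, so low-spin lies lower.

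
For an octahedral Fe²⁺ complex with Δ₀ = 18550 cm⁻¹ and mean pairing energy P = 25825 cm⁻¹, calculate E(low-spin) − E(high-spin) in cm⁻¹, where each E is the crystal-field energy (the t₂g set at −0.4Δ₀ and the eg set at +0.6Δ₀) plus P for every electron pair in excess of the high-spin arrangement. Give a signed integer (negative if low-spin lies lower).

14550

Fe is in group 8, so Fe²⁺ is d⁶ (8 − 2 = 6).
High-spin d⁶ fills as t₂g⁴ eg² with CFSE 4(−0.4) + 2(+0.6) = -0.4Δ₀ = -7420 cm⁻¹.
For low-spin the configuration is t₂g⁶ eg⁰: orbital energy -2.4 × 18550 = -44520 cm⁻¹, and 2 additional pairs relative to high-spin add 51650 cm⁻¹, giving 7130 cm⁻¹.
E(LS) − E(HS) = 7130 − (-7420) = 14550 cm⁻¹.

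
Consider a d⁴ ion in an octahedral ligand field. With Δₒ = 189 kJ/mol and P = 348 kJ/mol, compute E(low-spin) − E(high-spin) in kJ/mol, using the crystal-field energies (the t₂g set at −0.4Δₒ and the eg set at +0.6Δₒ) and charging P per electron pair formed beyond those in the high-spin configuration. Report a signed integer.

In the high-spin limit (t₂g³ eg¹) the orbital term is -0.6Δₒ = -113 kJ/mol, with no excess pairing.
Low-spin: t₂g⁴ eg⁰, orbital CFSE = -1.6Δₒ = -302 kJ/mol; plus 1 excess pair × P = +348 kJ/mol; total 46 kJ/mol.
The difference is 46 − (-113) = 159 kJ/mol, so high-spin lies lower.

159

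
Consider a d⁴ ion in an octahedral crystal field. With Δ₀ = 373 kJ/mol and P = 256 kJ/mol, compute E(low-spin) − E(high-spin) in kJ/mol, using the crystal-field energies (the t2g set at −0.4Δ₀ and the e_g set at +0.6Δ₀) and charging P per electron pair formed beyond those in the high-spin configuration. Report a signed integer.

-117

High-spin d⁴ fills as t2g^3 e_g^1 with CFSE 3(−0.4) + 1(+0.6) = -0.6Δ₀ = -224 kJ/mol.
For low-spin the configuration is t2g^4 e_g^0: orbital energy -1.6 × 373 = -597 kJ/mol, and 1 additional pair relative to high-spin adds 256 kJ/mol, giving -341 kJ/mol.
The difference is -341 − (-224) = -117 kJ/mol, so low-spin lies lower.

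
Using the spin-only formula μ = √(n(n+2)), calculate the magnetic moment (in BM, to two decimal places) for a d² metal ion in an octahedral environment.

Configuration: t2g^2 e_g^0 → 2 unpaired electrons.
μ(spin-only) = √[2(2+2)] = √8 ≈ 2.83 BM.

2.83 BM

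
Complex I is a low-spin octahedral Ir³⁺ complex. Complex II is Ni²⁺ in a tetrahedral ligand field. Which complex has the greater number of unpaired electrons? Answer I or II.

II

I: Ir sits in group 9; removing 3 electrons leaves Ir³⁺ with 9 − 3 = 6 d electrons; t₂g⁶ eg⁰ → 0 unpaired.
II: Ni sits in group 10; removing 2 electrons leaves Ni²⁺ with 10 − 2 = 8 d electrons; Tetrahedral splitting is small, so the complex is high-spin; e⁴ t₂⁴ → 2 unpaired.
So II has more unpaired electrons.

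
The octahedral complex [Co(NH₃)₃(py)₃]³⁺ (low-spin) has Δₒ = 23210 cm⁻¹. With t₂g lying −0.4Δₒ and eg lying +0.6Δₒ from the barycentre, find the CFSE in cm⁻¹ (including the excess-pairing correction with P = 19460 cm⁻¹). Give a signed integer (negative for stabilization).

Ligand charges: 3×(+0) from NH₃ and 3×(+0) from py sum to +0; with overall charge +3, Co is +3.
Co is in group 9, so Co³⁺ is d⁶ (9 − 3 = 6).
Electron filling gives t₂g⁶ eg⁰.
CFSE(orbital) = 6×(-0.4Δₒ) + 0×(0.6Δₒ) = -2.4Δₒ; with Δₒ = 23210 cm⁻¹ that is -55704 cm⁻¹.
Relative to high-spin t₂g⁴ eg² (1 paired), the low-spin configuration has 2 additional pairs, contributing +2 × 19460 = +38920 cm⁻¹.
Overall CFSE = -55704 + 38920 = -16784 cm⁻¹.

-16784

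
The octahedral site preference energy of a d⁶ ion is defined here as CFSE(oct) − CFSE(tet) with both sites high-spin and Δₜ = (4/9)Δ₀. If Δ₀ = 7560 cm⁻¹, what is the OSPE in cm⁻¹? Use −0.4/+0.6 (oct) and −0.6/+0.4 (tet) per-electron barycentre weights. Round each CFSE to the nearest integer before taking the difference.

Octahedral high-spin t₂g⁴ eg²: CFSE = -0.4 × 7560 = -3024 cm⁻¹.
In a tetrahedral site the filling is e³ t₂³: CFSE(tet) = -0.6Δₜ = -0.6 × (4/9)(7560) = -2016 cm⁻¹.
Subtracting, OSPE = -3024 − (-2016) = -1008 cm⁻¹.

-1008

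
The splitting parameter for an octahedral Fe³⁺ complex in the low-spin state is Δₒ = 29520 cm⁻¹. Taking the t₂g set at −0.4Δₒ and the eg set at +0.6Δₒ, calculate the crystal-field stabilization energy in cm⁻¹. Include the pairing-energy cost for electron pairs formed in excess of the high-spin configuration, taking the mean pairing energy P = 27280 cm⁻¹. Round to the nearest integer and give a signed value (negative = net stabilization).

-4480

Fe is in group 8, so Fe³⁺ is d⁵ (8 − 3 = 5).
Configuration: t₂g⁵ eg⁰.
The orbital stabilization is -2.0Δₒ = -2.0 × 29520 = -59040 cm⁻¹.
Pairing penalty: 2 pairs vs 0 in the high-spin reference → 2 extra × P = 54560 cm⁻¹.
Combining: -59040 + 54560 = -4480 cm⁻¹.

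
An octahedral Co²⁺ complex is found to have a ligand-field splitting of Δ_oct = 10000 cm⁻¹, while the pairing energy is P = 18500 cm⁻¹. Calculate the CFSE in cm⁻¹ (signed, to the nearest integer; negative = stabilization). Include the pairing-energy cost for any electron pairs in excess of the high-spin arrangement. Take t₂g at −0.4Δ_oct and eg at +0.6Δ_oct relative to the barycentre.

-8000

Co is in group 9, so Co²⁺ is d⁷ (9 − 2 = 7).
With Δ_oct < P the complex is high-spin.
That gives t₂g⁵ eg².
Orbital CFSE = -0.8Δ_oct = -0.8 × 10000 = -8000 cm⁻¹.
High-spin has no excess pairs, so no pairing correction applies.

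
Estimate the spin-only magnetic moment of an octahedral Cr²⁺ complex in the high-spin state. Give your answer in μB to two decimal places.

4.90 μB

Cr sits in group 6; removing 2 electrons leaves Cr²⁺ with 6 − 2 = 4 d electrons.
Configuration: t2g^3 e_g^1 → 4 unpaired electrons.
μ(spin-only) = √[4(4+2)] = √24 ≈ 4.90 μB.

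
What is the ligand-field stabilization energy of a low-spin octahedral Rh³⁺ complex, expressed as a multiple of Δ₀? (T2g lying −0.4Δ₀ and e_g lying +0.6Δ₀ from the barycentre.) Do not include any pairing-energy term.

-2.4 Δ₀

Rh sits in group 9; removing 3 electrons leaves Rh³⁺ with 9 − 3 = 6 d electrons.
Configuration: t2g^6 e_g^0.
CFSE = 6(-0.4Δ₀) + 0(0.6Δ₀) = -2.4Δ₀ + 0.0Δ₀ = -2.4Δ₀.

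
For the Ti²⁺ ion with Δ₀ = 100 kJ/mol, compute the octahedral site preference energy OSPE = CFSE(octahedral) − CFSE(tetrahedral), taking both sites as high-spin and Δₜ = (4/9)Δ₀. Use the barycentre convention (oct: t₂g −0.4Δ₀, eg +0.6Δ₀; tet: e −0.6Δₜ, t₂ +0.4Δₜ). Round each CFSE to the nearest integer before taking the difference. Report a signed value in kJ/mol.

Ti sits in group 4; removing 2 electrons leaves Ti²⁺ with 4 − 2 = 2 d electrons.
In an octahedral site d² (HS) is t₂g² eg⁰, giving CFSE(oct) = -0.8Δ₀ = -80 kJ/mol.
Tetrahedral: e² t₂⁰, CFSE = 2(−0.6) + 0(+0.4) = -1.2Δₜ = -1.2 × (4/9) × 100 = -53 kJ/mol.
Subtracting, OSPE = -80 − (-53) = -27 kJ/mol.

-27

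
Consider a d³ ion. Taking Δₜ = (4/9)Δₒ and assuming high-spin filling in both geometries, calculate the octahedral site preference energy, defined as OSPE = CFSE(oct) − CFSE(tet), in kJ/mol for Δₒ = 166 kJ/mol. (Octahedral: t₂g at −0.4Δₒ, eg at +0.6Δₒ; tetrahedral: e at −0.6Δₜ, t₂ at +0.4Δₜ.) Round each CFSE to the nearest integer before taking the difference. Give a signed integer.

In an octahedral site d³ (HS) is t₂g³ eg⁰, giving CFSE(oct) = -1.2Δₒ = -199 kJ/mol.
Tetrahedral e² t₂¹ gives -0.8Δₜ = -0.8 × (4/9) × 166 = -59 kJ/mol.
OSPE = -199 − (-59) = -140 kJ/mol.

-140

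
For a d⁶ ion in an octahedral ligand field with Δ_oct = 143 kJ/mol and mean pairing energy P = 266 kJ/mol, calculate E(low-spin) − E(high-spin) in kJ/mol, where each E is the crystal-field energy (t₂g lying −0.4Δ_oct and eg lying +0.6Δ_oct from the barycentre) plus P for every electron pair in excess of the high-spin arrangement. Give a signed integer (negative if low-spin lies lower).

246

In the high-spin limit (t₂g⁴ eg²) the orbital term is -0.4Δ_oct = -57 kJ/mol, with no excess pairing.
Low-spin: t₂g⁶ eg⁰, orbital CFSE = -2.4Δ_oct = -343 kJ/mol; plus 2 excess pairs × P = +532 kJ/mol; total 189 kJ/mol.
Thus E(LS) − E(HS) = 246 kJ/mol.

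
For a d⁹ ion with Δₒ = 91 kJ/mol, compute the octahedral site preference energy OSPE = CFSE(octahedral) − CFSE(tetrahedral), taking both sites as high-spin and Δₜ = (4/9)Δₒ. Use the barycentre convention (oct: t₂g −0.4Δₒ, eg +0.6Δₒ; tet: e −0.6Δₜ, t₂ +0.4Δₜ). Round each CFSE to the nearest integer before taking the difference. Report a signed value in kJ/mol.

Octahedral (high-spin): t₂g⁶ eg³, CFSE = 6(−0.4) + 3(+0.6) = -0.6Δₒ = -0.6 × 91 = -55 kJ/mol.
Tetrahedral e⁴ t₂⁵ gives -0.4Δₜ = -0.4 × (4/9) × 91 = -16 kJ/mol.
OSPE = -55 − (-16) = -39 kJ/mol.

-39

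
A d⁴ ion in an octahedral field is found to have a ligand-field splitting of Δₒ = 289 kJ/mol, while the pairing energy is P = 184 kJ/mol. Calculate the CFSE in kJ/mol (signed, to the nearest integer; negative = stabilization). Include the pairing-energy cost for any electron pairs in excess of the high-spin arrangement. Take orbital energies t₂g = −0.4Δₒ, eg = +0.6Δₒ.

-278

With Δₒ > P the complex is low-spin.
That gives t₂g⁴ eg⁰.
Orbital CFSE = -1.6Δₒ = -1.6 × 289 = -462 kJ/mol.
Excess pairs vs high-spin: 1 − 0 = 1; pairing cost = +184 kJ/mol.
Net CFSE = -462 + 184 = -278 kJ/mol.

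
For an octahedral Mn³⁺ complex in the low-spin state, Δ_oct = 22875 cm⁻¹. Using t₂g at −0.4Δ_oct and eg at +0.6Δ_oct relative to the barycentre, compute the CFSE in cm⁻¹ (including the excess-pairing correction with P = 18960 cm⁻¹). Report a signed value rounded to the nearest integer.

-17640

Group 7 minus oxidation state +3 gives a d⁴ configuration for Mn³⁺.
Configuration: t₂g⁴ eg⁰.
The orbital stabilization is -1.6Δ_oct = -1.6 × 22875 = -36600 cm⁻¹.
High-spin d⁴ would be t₂g³ eg¹ with 0 pairs; low-spin has 1, so 1 excess pair costs +1P = +18960 cm⁻¹.
Combining: -36600 + 18960 = -17640 cm⁻¹.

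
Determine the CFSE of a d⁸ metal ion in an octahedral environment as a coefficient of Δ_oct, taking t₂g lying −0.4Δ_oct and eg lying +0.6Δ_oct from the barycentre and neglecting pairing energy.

Configuration: t₂g⁶ eg².
CFSE = 6(-0.4Δ_oct) + 2(0.6Δ_oct) = -2.4Δ_oct + 1.2Δ_oct = -1.2Δ_oct.

-1.2 Δ_oct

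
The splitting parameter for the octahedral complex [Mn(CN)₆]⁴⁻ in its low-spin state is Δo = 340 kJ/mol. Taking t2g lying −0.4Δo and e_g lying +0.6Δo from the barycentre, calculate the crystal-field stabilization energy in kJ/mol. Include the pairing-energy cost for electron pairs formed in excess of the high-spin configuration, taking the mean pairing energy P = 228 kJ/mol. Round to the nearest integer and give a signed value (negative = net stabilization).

Each CN⁻ contributes -1; 6 × (-1) = -6. With overall charge -4, Mn is in the +2 oxidation state.
Group 7 minus oxidation state +2 gives a d⁵ configuration for Mn²⁺.
Configuration: t2g^5 e_g^0.
CFSE(orbital) = 5×(-0.4Δo) + 0×(0.6Δo) = -2.0Δo; with Δo = 340 kJ/mol that is -680 kJ/mol.
Relative to high-spin t2g^3 e_g^2 (0 paired), the low-spin configuration has 2 additional pairs, contributing +2 × 228 = +456 kJ/mol.
Overall CFSE = -680 + 456 = -224 kJ/mol.

-224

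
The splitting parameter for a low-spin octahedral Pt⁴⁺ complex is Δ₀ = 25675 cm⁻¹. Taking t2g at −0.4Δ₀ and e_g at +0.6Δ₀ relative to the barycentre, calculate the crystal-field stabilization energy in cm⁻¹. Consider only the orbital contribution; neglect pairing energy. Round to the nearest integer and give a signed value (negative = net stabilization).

-61620

Group 10 minus oxidation state +4 gives a d⁶ configuration for Pt⁴⁺.
The d⁶ electrons fill as t2g^6 e_g^0.
Orbital CFSE = 6(-0.4) + 0(0.6) = -2.4Δ₀ = -2.4 × 25675 = -61620 cm⁻¹.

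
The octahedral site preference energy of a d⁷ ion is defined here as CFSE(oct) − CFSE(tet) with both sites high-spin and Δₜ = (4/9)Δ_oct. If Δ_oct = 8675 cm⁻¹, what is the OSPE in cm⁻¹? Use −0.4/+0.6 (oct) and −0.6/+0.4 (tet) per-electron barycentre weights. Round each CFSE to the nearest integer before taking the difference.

Octahedral (high-spin): t2g^5 e_g^2, CFSE = 5(−0.4) + 2(+0.6) = -0.8Δ_oct = -0.8 × 8675 = -6940 cm⁻¹.
Tetrahedral e^4 t2^3 gives -1.2Δₜ = -1.2 × (4/9) × 8675 = -4627 cm⁻¹.
OSPE = CFSE(oct) − CFSE(tet) = -6940 − (-4627) = -2313 cm⁻¹.

-2313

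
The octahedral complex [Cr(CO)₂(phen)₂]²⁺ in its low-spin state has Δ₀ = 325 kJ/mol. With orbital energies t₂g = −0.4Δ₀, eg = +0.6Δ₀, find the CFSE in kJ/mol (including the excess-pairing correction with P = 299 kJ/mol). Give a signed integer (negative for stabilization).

Ligand charges: 2×(+0) from CO and 2×(+0) from phen sum to +0; with overall charge +2, Cr is +2.
Cr²⁺: group 6, so d-count = 6 − 2 = 4.
The d⁴ electrons fill as t₂g⁴ eg⁰.
The orbital stabilization is -1.6Δ₀ = -1.6 × 325 = -520 kJ/mol.
High-spin d⁴ would be t₂g³ eg¹ with 0 pairs; low-spin has 1, so 1 excess pair costs +1P = +299 kJ/mol.
Overall CFSE = -520 + 299 = -221 kJ/mol.

-221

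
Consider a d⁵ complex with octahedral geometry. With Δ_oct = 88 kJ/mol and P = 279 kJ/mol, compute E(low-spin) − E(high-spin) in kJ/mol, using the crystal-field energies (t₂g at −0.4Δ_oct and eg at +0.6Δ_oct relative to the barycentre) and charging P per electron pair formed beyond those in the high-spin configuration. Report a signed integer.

In the high-spin limit (t₂g³ eg²) the orbital term is 0.0Δ_oct = 0 kJ/mol, with no excess pairing.
For low-spin the configuration is t₂g⁵ eg⁰: orbital energy -2.0 × 88 = -176 kJ/mol, and 2 additional pairs relative to high-spin add 558 kJ/mol, giving 382 kJ/mol.
E(LS) − E(HS) = 382 − (0) = 382 kJ/mol.

382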